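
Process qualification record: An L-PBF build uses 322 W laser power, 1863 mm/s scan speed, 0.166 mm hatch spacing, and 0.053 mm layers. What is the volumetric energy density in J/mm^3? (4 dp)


E = 322 / (1863*0.166*0.053) = 19.6453 J/mm^3


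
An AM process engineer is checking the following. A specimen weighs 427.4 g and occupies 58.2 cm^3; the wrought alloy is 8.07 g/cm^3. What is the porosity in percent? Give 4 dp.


rho_part = 427.4 / 58.2 = 7.34364261 g/cm^3
Porosity = (1 - 7.34364261/8.07)*100 = 9.0007 %


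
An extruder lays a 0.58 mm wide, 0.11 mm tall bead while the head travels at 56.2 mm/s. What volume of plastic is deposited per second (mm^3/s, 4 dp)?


Rate = 0.58 * 0.11 * 56.2 = 3.5856 mm^3/s


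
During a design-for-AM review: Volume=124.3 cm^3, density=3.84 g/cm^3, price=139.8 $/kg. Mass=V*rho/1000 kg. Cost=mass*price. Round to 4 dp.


Mass = 124.3*3.84/1000 = 0.477312 kg
Cost = 0.477312 * 139.8 = 66.7282 $


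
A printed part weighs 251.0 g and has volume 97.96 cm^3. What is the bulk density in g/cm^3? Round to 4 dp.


rho = 251.0 / 97.96 = 2.5623 g/cm^3


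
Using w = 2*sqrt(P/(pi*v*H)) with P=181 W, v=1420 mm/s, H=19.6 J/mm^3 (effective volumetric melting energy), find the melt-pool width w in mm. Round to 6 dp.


w = 2*sqrt(181/(pi*1420*19.6)) = 0.090996 mm


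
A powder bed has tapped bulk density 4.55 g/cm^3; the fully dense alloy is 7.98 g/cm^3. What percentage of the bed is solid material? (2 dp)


Packing = (4.55/7.98)*100 = 57.02 %


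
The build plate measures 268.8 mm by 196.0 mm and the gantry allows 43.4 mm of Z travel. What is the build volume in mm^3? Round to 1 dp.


V = 268.8 * 196.0 * 43.4 = 2286520.3 mm^3


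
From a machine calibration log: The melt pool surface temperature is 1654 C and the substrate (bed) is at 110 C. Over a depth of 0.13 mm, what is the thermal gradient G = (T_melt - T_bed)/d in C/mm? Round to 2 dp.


G = (1654-110)/0.13 = 11876.92 C/mm


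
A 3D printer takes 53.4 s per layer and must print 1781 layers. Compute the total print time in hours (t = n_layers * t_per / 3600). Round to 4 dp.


t = 1781 * 53.4 / 3600 = 26.4182 hrs


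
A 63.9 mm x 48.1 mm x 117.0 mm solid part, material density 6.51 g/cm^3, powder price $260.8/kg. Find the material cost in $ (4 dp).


V = 63.9 * 48.1 * 117.0 = 359610.03 mm^3 = 359.61003 cm^3
Mass = 359.61003 * 6.51 / 1000 = 2.3410613 kg
Cost = 2.3410613 * 260.8 = 610.5488 $


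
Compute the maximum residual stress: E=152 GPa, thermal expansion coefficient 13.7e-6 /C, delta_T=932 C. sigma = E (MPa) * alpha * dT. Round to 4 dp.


sigma = 152*1000 * 13.7e-6 * 932 = 1940.7968 MPa


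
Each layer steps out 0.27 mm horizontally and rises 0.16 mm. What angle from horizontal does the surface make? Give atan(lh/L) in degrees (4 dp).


angle = atan(0.16/0.27) = 30.6507 degrees


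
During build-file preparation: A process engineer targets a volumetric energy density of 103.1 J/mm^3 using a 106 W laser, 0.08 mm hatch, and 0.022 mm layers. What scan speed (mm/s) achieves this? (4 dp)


v = 106 / (103.1*0.08*0.022) = 584.1637 mm/s


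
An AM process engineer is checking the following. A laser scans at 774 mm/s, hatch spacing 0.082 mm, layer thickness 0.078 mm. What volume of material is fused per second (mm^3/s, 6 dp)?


Rate = 774 * 0.082 * 0.078 = 4.950504 mm^3/s


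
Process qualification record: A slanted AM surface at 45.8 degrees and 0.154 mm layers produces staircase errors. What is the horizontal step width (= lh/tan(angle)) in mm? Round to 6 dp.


step = 0.154 / tan(45.8) = 0.149758 mm


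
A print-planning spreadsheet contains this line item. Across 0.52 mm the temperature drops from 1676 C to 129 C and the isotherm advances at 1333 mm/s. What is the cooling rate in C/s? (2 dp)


G = (1676-129)/0.52 = 2975.0 C/mm
CR = 2975.0 * 1333 = 3965675.0 C/s


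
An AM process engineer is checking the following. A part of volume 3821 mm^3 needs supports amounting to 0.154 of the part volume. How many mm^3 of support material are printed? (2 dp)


V_support = 3821 * 0.154 = 588.43 mm^3


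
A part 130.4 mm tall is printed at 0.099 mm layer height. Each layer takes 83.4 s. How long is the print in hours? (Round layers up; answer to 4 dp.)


Layers = ceil(130.4/0.099) = 1318
t = 1318 * 83.4 / 3600 = 30.5337 hrs


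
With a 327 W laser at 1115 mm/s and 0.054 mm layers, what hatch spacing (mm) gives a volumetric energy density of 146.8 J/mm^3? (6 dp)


h = 327 / (146.8*1115*0.054) = 0.036996 mm


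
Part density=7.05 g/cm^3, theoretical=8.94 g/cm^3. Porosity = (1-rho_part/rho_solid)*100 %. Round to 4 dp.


Porosity = (1-7.05/8.94)*100 = 21.1409 %


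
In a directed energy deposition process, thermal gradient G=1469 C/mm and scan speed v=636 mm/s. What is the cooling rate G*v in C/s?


CR = 1469 * 636 = 934284 C/s


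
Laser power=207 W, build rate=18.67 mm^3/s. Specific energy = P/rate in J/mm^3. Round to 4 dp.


SE = 207 / 18.67 = 11.0873 J/mm^3


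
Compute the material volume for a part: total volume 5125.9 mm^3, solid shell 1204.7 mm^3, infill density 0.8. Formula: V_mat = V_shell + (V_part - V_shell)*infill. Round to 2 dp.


V_infill = (5125.9 - 1204.7) * 0.8 = 3136.96
V_total = 1204.7 + 3136.96 = 4341.66 mm^3


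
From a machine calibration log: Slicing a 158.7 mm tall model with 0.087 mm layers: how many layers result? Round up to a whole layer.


Layers = ceil(158.7/0.087) = 1825


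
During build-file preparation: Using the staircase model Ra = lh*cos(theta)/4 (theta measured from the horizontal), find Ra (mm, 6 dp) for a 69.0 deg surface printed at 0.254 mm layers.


Ra = 0.254 * cos(69.0) / 4 = 0.022756 mm


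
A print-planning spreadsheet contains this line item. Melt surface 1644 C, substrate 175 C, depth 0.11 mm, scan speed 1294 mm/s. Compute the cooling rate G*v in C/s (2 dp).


G = (1644-175)/0.11 = 13354.54545455 C/mm
CR = 13354.54545455 * 1294 = 17280781.82 C/s


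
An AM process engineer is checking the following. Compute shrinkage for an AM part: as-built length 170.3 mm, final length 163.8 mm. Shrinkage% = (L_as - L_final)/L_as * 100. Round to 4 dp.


Shrinkage = ((170.3-163.8)/170.3)*100 = 3.8168 %


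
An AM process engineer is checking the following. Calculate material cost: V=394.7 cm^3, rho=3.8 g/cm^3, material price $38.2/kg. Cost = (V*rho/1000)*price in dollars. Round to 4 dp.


Mass = 394.7*3.8/1000 = 1.49986 kg
Cost = 1.49986 * 38.2 = 57.2947 $


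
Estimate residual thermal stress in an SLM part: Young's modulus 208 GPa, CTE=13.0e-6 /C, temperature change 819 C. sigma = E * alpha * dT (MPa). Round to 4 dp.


sigma = 208*1000 * 13.0e-6 * 819 = 2214.576 MPa


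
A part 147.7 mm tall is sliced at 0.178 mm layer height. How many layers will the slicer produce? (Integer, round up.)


Layers = ceil(147.7/0.178) = 830


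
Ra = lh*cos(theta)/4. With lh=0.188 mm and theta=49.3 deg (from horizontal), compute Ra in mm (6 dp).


Ra = 0.188 * cos(49.3) / 4 = 0.030649 mm


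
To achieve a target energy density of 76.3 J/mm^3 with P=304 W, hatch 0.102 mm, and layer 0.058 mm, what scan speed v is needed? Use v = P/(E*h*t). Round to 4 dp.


v = 304 / (76.3*0.102*0.058) = 673.4741 mm/s


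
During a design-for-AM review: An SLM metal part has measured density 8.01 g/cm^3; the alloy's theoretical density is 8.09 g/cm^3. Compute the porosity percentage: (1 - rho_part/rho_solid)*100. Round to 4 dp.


Porosity = (1-8.01/8.09)*100 = 0.9889 %


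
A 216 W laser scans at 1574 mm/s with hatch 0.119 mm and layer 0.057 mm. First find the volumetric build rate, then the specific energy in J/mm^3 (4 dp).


Build rate = 1574 * 0.119 * 0.057 = 10.676442 mm^3/s
SE = 216 / 10.676442 = 20.2315 J/mm^3


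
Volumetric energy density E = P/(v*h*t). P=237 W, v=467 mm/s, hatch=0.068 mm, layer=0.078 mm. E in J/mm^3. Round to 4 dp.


E = 237 / (467*0.068*0.078) = 95.6815 J/mm^3


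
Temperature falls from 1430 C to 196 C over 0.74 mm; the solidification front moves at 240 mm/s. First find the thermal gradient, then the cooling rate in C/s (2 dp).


G = (1430-196)/0.74 = 1667.56756757 C/mm
CR = 1667.56756757 * 240 = 400216.22 C/s


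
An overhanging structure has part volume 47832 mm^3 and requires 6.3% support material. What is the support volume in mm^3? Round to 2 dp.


V_support = 47832 * 0.063 = 3013.42 mm^3


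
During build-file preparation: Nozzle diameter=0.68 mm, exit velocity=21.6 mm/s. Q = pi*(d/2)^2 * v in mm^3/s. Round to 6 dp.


A = pi*(0.68/2)^2 = 0.36316811 mm^2
Q = 0.36316811 * 21.6 = 7.844431 mm^3/s


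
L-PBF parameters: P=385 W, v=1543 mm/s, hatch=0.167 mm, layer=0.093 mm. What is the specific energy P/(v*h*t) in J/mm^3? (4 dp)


Build rate = 1543 * 0.167 * 0.093 = 23.964333 mm^3/s
SE = 385 / 23.964333 = 16.0655 J/mm^3


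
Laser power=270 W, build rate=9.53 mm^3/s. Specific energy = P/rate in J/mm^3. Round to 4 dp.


SE = 270 / 9.53 = 28.3316 J/mm^3


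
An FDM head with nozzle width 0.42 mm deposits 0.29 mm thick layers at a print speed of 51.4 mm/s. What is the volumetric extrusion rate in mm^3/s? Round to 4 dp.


Rate = 0.42 * 0.29 * 51.4 = 6.2605 mm^3/s


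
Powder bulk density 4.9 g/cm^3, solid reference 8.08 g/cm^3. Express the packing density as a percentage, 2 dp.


Packing = (4.9/8.08)*100 = 60.64 %


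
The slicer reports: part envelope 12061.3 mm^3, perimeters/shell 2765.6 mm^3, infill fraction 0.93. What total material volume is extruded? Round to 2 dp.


V_infill = (12061.3 - 2765.6) * 0.93 = 8645.0
V_total = 2765.6 + 8645.0 = 11410.6 mm^3


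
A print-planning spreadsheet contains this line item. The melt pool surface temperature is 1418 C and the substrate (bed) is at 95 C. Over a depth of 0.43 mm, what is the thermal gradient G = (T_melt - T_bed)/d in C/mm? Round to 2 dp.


G = (1418-95)/0.43 = 3076.74 C/mm


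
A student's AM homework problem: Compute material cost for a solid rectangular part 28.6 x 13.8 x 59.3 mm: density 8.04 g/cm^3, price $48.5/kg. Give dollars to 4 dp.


V = 28.6 * 13.8 * 59.3 = 23404.524 mm^3 = 23.404524 cm^3
Mass = 23.404524 * 8.04 / 1000 = 0.18817237 kg
Cost = 0.18817237 * 48.5 = 9.1264 $


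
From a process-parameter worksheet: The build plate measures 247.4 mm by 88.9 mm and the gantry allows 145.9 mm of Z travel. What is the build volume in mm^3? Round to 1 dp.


V = 247.4 * 88.9 * 145.9 = 3208904.2 mm^3


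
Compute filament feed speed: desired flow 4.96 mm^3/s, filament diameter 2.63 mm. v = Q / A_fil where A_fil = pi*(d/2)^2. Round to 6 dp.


A = pi*(2.63/2)^2 = 5.432521
v = 4.96 / 5.432521 = 0.91302 mm/s


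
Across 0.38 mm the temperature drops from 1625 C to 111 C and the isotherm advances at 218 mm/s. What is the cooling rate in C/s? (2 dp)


G = (1625-111)/0.38 = 3984.21052632 C/mm
CR = 3984.21052632 * 218 = 868557.89 C/s


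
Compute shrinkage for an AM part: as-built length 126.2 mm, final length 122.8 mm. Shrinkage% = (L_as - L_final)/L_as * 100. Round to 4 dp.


Shrinkage = ((126.2-122.8)/126.2)*100 = 2.6941 %


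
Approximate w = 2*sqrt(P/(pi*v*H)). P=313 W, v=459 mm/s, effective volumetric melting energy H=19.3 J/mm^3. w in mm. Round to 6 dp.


w = 2*sqrt(313/(pi*459*19.3)) = 0.212101 mm


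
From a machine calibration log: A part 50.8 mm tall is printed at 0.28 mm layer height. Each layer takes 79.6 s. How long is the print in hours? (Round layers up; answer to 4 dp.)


Layers = ceil(50.8/0.28) = 182
t = 182 * 79.6 / 3600 = 4.0242 hrs


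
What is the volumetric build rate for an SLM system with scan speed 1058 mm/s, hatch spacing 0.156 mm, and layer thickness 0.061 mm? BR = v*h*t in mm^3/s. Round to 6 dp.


Rate = 1058 * 0.156 * 0.061 = 10.067928 mm^3/s


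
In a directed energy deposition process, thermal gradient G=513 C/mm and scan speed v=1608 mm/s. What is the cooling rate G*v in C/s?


CR = 513 * 1608 = 824904 C/s


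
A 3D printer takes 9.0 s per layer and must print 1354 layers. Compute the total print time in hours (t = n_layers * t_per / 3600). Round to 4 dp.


t = 1354 * 9.0 / 3600 = 3.385 hrs


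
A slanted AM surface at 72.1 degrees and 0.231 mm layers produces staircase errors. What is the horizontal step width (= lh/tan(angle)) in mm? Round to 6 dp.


step = 0.231 / tan(72.1) = 0.074611 mm


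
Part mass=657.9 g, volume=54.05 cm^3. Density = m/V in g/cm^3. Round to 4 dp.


rho = 657.9 / 54.05 = 12.1721 g/cm^3


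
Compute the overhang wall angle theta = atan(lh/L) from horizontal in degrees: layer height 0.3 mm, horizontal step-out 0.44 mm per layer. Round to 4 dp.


angle = atan(0.3/0.44) = 34.2869 degrees


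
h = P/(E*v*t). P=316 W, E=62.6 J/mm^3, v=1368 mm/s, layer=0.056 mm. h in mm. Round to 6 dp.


h = 316 / (62.6*1368*0.056) = 0.065893 mm


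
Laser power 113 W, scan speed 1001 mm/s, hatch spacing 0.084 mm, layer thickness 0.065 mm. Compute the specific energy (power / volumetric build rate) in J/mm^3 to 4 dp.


Build rate = 1001 * 0.084 * 0.065 = 5.46546 mm^3/s
SE = 113 / 5.46546 = 20.6753 J/mm^3


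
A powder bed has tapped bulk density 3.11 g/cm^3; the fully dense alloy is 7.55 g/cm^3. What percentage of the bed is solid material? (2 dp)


Packing = (3.11/7.55)*100 = 41.19 %


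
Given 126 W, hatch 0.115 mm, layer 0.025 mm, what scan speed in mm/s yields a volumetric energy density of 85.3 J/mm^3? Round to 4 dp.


v = 126 / (85.3*0.115*0.025) = 513.7877 mm/s


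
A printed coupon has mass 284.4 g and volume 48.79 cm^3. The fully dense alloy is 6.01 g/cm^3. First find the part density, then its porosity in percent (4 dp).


rho_part = 284.4 / 48.79 = 5.82906333 g/cm^3
Porosity = (1 - 5.82906333/6.01)*100 = 3.0106 %


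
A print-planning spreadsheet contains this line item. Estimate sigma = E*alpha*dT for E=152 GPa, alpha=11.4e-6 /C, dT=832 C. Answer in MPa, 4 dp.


sigma = 152*1000 * 11.4e-6 * 832 = 1441.6896 MPa


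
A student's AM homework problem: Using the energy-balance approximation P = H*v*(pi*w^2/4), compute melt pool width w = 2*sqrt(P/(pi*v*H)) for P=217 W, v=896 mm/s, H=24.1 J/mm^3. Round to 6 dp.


w = 2*sqrt(217/(pi*896*24.1)) = 0.113116 mm


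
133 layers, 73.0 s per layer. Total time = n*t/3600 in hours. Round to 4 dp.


t = 133 * 73.0 / 3600 = 2.6969 hrs


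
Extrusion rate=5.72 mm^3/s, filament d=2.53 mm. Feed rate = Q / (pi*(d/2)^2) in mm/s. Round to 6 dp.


A = pi*(2.53/2)^2 = 5.027255
v = 5.72 / 5.027255 = 1.137798 mm/s


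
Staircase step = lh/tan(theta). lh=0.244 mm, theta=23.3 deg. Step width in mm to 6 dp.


step = 0.244 / tan(23.3) = 0.566562 mm


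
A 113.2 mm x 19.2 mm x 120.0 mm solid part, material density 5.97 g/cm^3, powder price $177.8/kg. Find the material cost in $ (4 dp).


V = 113.2 * 19.2 * 120.0 = 260812.8 mm^3 = 260.8128 cm^3
Mass = 260.8128 * 5.97 / 1000 = 1.55705242 kg
Cost = 1.55705242 * 177.8 = 276.8439 $


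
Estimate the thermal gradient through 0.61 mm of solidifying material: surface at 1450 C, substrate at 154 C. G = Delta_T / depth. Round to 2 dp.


G = (1450-154)/0.61 = 2124.59 C/mm


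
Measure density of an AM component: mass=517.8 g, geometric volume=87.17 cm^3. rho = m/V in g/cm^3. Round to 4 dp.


rho = 517.8 / 87.17 = 5.9401 g/cm^3


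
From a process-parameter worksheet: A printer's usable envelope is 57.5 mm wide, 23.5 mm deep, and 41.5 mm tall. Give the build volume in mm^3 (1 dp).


V = 57.5 * 23.5 * 41.5 = 56076.9 mm^3


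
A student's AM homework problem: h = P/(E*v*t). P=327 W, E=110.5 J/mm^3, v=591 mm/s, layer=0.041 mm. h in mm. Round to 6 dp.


h = 327 / (110.5*591*0.041) = 0.122128 mm


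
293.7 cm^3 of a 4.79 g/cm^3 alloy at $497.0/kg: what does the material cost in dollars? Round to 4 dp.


Mass = 293.7*4.79/1000 = 1.406823 kg
Cost = 1.406823 * 497.0 = 699.191 $


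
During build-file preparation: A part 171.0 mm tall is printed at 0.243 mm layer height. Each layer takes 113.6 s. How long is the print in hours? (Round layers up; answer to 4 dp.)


Layers = ceil(171.0/0.243) = 704
t = 704 * 113.6 / 3600 = 22.2151 hrs


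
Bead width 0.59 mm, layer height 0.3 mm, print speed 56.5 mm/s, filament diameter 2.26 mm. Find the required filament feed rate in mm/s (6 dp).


Q = 0.59 * 0.3 * 56.5 = 10.0005 mm^3/s
A_fil = pi*(2.26/2)^2 = 4.01149966 mm^2
v_feed = 10.0005 / 4.01149966 = 2.492958 mm/s


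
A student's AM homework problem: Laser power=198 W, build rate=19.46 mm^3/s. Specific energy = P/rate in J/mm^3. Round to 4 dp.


SE = 198 / 19.46 = 10.1747 J/mm^3


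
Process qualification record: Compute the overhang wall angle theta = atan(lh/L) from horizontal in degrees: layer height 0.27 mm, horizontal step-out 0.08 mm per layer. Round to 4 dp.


angle = atan(0.27/0.08) = 73.4956 degrees


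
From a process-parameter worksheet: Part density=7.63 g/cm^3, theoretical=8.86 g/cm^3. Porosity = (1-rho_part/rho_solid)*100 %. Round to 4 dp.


Porosity = (1-7.63/8.86)*100 = 13.8826 %


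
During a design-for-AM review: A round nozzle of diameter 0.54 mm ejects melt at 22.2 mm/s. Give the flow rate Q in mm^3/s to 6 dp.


A = pi*(0.54/2)^2 = 0.2290221 mm^2
Q = 0.2290221 * 22.2 = 5.084291 mm^3/s


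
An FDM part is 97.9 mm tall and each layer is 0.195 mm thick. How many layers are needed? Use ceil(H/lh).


Layers = ceil(97.9/0.195) = 503


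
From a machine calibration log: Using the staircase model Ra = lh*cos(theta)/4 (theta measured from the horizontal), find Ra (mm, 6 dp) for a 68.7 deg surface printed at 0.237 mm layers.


Ra = 0.237 * cos(68.7) / 4 = 0.021523 mm


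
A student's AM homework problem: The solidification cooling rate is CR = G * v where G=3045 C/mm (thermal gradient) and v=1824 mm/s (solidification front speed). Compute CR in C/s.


CR = 3045 * 1824 = 5554080 C/s


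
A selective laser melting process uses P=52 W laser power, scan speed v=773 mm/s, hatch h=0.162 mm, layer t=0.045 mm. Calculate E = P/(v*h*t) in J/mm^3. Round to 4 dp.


E = 52 / (773*0.162*0.045) = 9.2278 J/mm^3


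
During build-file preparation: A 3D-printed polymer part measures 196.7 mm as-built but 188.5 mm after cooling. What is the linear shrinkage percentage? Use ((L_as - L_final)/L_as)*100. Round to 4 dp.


Shrinkage = ((196.7-188.5)/196.7)*100 = 4.1688 %


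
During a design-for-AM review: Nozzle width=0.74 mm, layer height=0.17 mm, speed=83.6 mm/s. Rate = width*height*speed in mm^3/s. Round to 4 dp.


Rate = 0.74 * 0.17 * 83.6 = 10.5169 mm^3/s


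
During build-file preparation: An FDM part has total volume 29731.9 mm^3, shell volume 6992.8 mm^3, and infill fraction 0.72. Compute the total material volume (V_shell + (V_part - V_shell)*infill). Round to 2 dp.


V_infill = (29731.9 - 6992.8) * 0.72 = 16372.15
V_total = 6992.8 + 16372.15 = 23364.95 mm^3


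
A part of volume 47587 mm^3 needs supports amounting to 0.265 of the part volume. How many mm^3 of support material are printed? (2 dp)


V_support = 47587 * 0.265 = 12610.56 mm^3


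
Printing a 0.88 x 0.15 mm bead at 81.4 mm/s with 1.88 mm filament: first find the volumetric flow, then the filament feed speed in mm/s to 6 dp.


Q = 0.88 * 0.15 * 81.4 = 10.7448 mm^3/s
A_fil = pi*(1.88/2)^2 = 2.77591127 mm^2
v_feed = 10.7448 / 2.77591127 = 3.870729 mm/s


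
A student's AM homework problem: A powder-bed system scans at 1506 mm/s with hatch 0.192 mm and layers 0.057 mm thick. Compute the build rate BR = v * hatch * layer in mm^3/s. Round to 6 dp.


Rate = 1506 * 0.192 * 0.057 = 16.481664 mm^3/s


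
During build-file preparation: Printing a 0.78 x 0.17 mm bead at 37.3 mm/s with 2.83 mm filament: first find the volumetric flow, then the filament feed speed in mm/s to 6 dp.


Q = 0.78 * 0.17 * 37.3 = 4.94598 mm^3/s
A_fil = pi*(2.83/2)^2 = 6.29017535 mm^2
v_feed = 4.94598 / 6.29017535 = 0.786302 mm/s


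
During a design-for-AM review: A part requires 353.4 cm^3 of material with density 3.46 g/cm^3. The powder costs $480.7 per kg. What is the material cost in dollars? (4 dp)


Mass = 353.4*3.46/1000 = 1.222764 kg
Cost = 1.222764 * 480.7 = 587.7827 $


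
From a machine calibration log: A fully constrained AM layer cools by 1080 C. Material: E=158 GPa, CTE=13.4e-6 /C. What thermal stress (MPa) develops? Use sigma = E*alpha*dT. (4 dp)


sigma = 158*1000 * 13.4e-6 * 1080 = 2286.576 MPa


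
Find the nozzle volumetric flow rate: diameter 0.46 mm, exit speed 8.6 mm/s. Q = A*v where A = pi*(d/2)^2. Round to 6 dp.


A = pi*(0.46/2)^2 = 0.16619025 mm^2
Q = 0.16619025 * 8.6 = 1.429236 mm^3/s


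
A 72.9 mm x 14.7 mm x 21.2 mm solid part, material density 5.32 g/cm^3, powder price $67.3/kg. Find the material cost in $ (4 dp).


V = 72.9 * 14.7 * 21.2 = 22718.556 mm^3 = 22.718556 cm^3
Mass = 22.718556 * 5.32 / 1000 = 0.12086272 kg
Cost = 0.12086272 * 67.3 = 8.1341 $


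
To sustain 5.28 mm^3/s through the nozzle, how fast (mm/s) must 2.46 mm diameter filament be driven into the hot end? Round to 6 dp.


A = pi*(2.46/2)^2 = 4.752916
v = 5.28 / 4.752916 = 1.110897 mm/s


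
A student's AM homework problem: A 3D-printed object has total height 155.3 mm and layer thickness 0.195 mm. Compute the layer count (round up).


Layers = ceil(155.3/0.195) = 797


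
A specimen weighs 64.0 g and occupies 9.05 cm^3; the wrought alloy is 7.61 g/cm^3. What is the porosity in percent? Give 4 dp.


rho_part = 64.0 / 9.05 = 7.0718232 g/cm^3
Porosity = (1 - 7.0718232/7.61)*100 = 7.072 %


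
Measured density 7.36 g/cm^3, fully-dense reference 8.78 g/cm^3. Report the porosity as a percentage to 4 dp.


Porosity = (1-7.36/8.78)*100 = 16.1731 %


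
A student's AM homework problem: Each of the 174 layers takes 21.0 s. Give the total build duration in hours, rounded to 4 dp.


t = 174 * 21.0 / 3600 = 1.015 hrs


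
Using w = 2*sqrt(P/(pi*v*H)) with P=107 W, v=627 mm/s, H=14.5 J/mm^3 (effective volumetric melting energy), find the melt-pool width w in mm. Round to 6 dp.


w = 2*sqrt(107/(pi*627*14.5)) = 0.122413 mm


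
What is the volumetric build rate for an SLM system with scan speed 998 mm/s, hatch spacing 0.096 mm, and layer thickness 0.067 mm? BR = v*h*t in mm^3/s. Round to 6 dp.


Rate = 998 * 0.096 * 0.067 = 6.419136 mm^3/s


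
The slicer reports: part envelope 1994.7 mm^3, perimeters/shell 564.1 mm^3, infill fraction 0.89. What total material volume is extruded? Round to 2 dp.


V_infill = (1994.7 - 564.1) * 0.89 = 1273.23
V_total = 564.1 + 1273.23 = 1837.33 mm^3


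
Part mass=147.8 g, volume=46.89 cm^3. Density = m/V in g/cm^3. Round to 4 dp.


rho = 147.8 / 46.89 = 3.1521 g/cm^3


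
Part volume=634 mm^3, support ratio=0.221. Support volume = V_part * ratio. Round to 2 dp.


V_support = 634 * 0.221 = 140.11 mm^3


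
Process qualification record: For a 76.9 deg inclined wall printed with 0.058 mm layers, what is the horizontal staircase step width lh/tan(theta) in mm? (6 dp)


step = 0.058 / tan(76.9) = 0.013497 mm


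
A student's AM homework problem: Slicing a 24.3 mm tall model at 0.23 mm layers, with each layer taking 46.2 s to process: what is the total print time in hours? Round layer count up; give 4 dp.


Layers = ceil(24.3/0.23) = 106
t = 106 * 46.2 / 3600 = 1.3603 hrs


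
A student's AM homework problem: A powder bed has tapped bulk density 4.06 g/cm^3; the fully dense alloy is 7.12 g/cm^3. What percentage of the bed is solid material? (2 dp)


Packing = (4.06/7.12)*100 = 57.02 %


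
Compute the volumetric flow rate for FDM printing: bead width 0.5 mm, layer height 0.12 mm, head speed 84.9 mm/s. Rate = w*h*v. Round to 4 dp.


Rate = 0.5 * 0.12 * 84.9 = 5.094 mm^3/s


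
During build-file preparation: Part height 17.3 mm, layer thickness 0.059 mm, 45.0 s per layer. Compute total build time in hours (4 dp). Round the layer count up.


Layers = ceil(17.3/0.059) = 294
t = 294 * 45.0 / 3600 = 3.675 hrs


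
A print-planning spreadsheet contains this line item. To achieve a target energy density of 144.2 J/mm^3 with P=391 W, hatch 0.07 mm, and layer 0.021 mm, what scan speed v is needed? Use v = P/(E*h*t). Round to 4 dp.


v = 391 / (144.2*0.07*0.021) = 1844.5658 mm/s


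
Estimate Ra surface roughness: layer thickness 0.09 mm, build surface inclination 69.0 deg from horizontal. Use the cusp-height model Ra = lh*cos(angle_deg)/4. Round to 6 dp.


Ra = 0.09 * cos(69.0) / 4 = 0.008063 mm


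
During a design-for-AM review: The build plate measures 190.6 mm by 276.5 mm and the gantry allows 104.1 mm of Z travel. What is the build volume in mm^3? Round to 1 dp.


V = 190.6 * 276.5 * 104.1 = 5486163.7 mm^3


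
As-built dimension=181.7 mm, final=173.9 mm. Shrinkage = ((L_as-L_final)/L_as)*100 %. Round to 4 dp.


Shrinkage = ((181.7-173.9)/181.7)*100 = 4.2928 %


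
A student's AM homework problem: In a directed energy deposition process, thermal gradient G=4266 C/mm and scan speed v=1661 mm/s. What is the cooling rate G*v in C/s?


CR = 4266 * 1661 = 7085826 C/s


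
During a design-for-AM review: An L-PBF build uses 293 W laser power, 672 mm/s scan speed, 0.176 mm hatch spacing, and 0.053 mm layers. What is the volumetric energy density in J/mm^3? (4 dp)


E = 293 / (672*0.176*0.053) = 46.7423 J/mm^3


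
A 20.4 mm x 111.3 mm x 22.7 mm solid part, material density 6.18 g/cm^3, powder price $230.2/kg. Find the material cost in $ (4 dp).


V = 20.4 * 111.3 * 22.7 = 51540.804 mm^3 = 51.540804 cm^3
Mass = 51.540804 * 6.18 / 1000 = 0.31852217 kg
Cost = 0.31852217 * 230.2 = 73.3238 $


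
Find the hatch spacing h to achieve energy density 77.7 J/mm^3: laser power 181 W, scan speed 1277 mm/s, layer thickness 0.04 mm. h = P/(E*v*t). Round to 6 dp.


h = 181 / (77.7*1277*0.04) = 0.045604 mm


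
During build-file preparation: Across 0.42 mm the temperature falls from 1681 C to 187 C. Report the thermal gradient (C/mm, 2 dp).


G = (1681-187)/0.42 = 3557.14 C/mm


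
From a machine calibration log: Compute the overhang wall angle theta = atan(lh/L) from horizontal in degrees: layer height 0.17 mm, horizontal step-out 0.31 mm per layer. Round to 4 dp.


angle = atan(0.17/0.31) = 28.7398 degrees


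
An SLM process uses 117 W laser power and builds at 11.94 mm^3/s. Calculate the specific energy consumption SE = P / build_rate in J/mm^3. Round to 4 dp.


SE = 117 / 11.94 = 9.799 J/mm^3


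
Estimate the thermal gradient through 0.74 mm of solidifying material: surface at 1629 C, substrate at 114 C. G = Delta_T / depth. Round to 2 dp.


G = (1629-114)/0.74 = 2047.3 C/mm


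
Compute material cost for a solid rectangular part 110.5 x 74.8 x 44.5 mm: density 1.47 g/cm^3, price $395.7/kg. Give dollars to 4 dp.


V = 110.5 * 74.8 * 44.5 = 367810.3 mm^3 = 367.8103 cm^3
Mass = 367.8103 * 1.47 / 1000 = 0.54068114 kg
Cost = 0.54068114 * 395.7 = 213.9475 $


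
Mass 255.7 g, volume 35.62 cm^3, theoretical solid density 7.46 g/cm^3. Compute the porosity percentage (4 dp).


rho_part = 255.7 / 35.62 = 7.17855138 g/cm^3
Porosity = (1 - 7.17855138/7.46)*100 = 3.7728 %


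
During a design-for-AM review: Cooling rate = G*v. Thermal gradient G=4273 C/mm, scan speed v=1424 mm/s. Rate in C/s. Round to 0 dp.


CR = 4273 * 1424 = 6084752 C/s


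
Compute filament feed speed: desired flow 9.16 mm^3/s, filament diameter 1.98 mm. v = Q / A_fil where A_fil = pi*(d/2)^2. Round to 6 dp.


A = pi*(1.98/2)^2 = 3.079075
v = 9.16 / 3.079075 = 2.974919 mm/s


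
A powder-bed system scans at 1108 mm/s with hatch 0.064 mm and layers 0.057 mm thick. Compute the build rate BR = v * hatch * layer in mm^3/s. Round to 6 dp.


Rate = 1108 * 0.064 * 0.057 = 4.041984 mm^3/s


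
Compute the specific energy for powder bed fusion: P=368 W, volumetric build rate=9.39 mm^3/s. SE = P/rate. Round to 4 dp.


SE = 368 / 9.39 = 39.1906 J/mm^3


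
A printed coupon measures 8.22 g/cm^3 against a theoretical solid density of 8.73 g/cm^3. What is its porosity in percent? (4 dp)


Porosity = (1-8.22/8.73)*100 = 5.8419 %


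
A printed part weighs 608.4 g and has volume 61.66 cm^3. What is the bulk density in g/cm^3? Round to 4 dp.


rho = 608.4 / 61.66 = 9.867 g/cm^3


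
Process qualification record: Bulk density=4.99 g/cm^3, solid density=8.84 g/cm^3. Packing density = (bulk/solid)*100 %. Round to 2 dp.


Packing = (4.99/8.84)*100 = 56.45 %


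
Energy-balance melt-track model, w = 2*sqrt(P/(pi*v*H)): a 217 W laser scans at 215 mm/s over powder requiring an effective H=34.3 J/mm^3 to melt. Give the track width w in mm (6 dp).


w = 2*sqrt(217/(pi*215*34.3)) = 0.193561 mm


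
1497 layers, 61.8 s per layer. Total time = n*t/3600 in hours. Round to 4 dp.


t = 1497 * 61.8 / 3600 = 25.6985 hrs


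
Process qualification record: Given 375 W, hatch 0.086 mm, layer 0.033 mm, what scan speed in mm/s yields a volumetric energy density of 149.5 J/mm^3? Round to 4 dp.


v = 375 / (149.5*0.086*0.033) = 883.8482 mm/s


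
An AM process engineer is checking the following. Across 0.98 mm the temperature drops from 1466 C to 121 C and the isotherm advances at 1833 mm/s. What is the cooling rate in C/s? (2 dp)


G = (1466-121)/0.98 = 1372.44897959 C/mm
CR = 1372.44897959 * 1833 = 2515698.98 C/s


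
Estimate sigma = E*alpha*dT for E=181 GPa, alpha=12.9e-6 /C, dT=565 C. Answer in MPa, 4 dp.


sigma = 181*1000 * 12.9e-6 * 565 = 1319.2185 MPa


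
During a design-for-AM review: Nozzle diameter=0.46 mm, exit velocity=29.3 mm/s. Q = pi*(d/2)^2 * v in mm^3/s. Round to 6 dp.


A = pi*(0.46/2)^2 = 0.16619025 mm^2
Q = 0.16619025 * 29.3 = 4.869374 mm^3/s


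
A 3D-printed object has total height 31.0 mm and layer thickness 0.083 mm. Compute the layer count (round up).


Layers = ceil(31.0/0.083) = 374


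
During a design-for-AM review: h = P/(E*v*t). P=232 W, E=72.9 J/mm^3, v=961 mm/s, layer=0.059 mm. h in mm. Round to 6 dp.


h = 232 / (72.9*961*0.059) = 0.056129 mm


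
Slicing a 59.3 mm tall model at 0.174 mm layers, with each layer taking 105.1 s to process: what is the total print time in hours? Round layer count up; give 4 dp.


Layers = ceil(59.3/0.174) = 341
t = 341 * 105.1 / 3600 = 9.9553 hrs


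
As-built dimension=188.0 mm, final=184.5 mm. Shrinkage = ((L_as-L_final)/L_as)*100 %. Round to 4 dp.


Shrinkage = ((188.0-184.5)/188.0)*100 = 1.8617 %


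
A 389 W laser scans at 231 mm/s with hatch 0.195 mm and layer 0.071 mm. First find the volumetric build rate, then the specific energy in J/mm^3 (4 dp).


Build rate = 231 * 0.195 * 0.071 = 3.198195 mm^3/s
SE = 389 / 3.198195 = 121.6311 J/mm^3


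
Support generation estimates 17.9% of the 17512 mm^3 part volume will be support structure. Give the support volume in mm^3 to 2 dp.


V_support = 17512 * 0.179 = 3134.65 mm^3


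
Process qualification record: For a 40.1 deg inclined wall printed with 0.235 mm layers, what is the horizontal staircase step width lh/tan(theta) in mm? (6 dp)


step = 0.235 / tan(40.1) = 0.279071 mm


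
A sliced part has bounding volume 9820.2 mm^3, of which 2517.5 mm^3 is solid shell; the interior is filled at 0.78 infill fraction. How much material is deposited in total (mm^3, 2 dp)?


V_infill = (9820.2 - 2517.5) * 0.78 = 5696.11
V_total = 2517.5 + 5696.11 = 8213.61 mm^3


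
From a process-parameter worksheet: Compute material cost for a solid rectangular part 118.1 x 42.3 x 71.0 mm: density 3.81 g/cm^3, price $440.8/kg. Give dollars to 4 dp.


V = 118.1 * 42.3 * 71.0 = 354689.73 mm^3 = 354.68973 cm^3
Mass = 354.68973 * 3.81 / 1000 = 1.35136787 kg
Cost = 1.35136787 * 440.8 = 595.683 $


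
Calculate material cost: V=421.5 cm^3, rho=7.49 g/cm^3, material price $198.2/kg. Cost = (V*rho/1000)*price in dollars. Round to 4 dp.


Mass = 421.5*7.49/1000 = 3.157035 kg
Cost = 3.157035 * 198.2 = 625.7243 $


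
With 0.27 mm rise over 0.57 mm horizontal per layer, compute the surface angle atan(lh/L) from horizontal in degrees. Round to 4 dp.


angle = atan(0.27/0.57) = 25.3462 degrees


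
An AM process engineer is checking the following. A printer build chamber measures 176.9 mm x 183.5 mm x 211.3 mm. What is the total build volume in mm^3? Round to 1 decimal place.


V = 176.9 * 183.5 * 211.3 = 6859041.0 mm^3


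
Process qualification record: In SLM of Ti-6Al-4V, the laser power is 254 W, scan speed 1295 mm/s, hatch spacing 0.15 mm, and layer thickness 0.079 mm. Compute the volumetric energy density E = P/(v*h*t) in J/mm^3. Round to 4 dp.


E = 254 / (1295*0.15*0.079) = 16.5518 J/mm^3


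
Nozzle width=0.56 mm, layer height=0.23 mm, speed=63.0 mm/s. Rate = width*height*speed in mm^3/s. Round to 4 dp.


Rate = 0.56 * 0.23 * 63.0 = 8.1144 mm^3/s


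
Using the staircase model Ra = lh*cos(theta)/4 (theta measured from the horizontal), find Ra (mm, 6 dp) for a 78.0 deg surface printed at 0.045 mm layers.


Ra = 0.045 * cos(78.0) / 4 = 0.002339 mm


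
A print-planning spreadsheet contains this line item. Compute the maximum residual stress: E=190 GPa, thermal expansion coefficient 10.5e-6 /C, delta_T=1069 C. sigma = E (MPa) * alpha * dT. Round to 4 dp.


sigma = 190*1000 * 10.5e-6 * 1069 = 2132.655 MPa


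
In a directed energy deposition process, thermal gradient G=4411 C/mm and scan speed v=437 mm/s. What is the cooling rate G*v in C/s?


CR = 4411 * 437 = 1927607 C/s


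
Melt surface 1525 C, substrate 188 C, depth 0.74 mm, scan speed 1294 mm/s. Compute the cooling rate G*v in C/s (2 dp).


G = (1525-188)/0.74 = 1806.75675676 C/mm
CR = 1806.75675676 * 1294 = 2337943.24 C/s


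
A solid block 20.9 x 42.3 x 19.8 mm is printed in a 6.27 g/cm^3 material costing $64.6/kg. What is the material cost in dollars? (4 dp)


V = 20.9 * 42.3 * 19.8 = 17504.586 mm^3 = 17.504586 cm^3
Mass = 17.504586 * 6.27 / 1000 = 0.10975375 kg
Cost = 0.10975375 * 64.6 = 7.0901 $


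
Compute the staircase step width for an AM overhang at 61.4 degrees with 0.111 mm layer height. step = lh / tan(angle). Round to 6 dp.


step = 0.111 / tan(61.4) = 0.060519 mm


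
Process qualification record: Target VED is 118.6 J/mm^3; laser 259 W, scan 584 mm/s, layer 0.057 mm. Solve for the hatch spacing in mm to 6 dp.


h = 259 / (118.6*584*0.057) = 0.065604 mm


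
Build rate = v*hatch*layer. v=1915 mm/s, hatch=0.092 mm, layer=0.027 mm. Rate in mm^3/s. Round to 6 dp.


Rate = 1915 * 0.092 * 0.027 = 4.75686 mm^3/s


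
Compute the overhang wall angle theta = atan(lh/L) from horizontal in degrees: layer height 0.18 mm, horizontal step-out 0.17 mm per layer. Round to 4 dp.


angle = atan(0.18/0.17) = 46.6366 degrees


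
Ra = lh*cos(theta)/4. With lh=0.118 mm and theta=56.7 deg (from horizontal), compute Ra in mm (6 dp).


Ra = 0.118 * cos(56.7) / 4 = 0.016196 mm


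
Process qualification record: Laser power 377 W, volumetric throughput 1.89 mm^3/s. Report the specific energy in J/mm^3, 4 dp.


SE = 377 / 1.89 = 199.4709 J/mm^3


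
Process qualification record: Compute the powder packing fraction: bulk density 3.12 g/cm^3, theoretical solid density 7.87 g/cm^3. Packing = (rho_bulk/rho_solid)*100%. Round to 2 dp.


Packing = (3.12/7.87)*100 = 39.64 %


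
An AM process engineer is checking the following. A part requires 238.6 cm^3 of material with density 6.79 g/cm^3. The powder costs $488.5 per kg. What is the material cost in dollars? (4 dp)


Mass = 238.6*6.79/1000 = 1.620094 kg
Cost = 1.620094 * 488.5 = 791.4159 $


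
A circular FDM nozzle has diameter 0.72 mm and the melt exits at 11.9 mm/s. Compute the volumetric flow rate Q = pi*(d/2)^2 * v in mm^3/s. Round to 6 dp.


A = pi*(0.72/2)^2 = 0.40715041 mm^2
Q = 0.40715041 * 11.9 = 4.84509 mm^3/s


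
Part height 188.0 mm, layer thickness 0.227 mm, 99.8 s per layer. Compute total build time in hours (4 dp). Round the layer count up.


Layers = ceil(188.0/0.227) = 829
t = 829 * 99.8 / 3600 = 22.9817 hrs


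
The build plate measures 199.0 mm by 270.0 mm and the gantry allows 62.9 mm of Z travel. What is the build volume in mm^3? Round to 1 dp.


V = 199.0 * 270.0 * 62.9 = 3379617.0 mm^3


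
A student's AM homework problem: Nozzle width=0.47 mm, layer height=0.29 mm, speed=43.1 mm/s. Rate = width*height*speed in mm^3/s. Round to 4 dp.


Rate = 0.47 * 0.29 * 43.1 = 5.8745 mm^3/s


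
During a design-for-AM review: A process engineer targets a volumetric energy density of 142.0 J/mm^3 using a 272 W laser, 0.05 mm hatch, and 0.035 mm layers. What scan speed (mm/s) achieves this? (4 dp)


v = 272 / (142.0*0.05*0.035) = 1094.5674 mm/s


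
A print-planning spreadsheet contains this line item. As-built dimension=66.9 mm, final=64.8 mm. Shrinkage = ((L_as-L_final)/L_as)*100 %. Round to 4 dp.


Shrinkage = ((66.9-64.8)/66.9)*100 = 3.139 %


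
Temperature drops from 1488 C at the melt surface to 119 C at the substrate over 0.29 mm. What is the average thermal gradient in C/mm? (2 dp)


G = (1488-119)/0.29 = 4720.69 C/mm


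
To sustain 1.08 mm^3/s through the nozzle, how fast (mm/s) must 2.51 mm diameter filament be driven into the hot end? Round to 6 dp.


A = pi*(2.51/2)^2 = 4.948087
v = 1.08 / 4.948087 = 0.218266 mm/s


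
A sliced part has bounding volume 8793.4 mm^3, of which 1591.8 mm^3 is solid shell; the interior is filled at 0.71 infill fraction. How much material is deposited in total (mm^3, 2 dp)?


V_infill = (8793.4 - 1591.8) * 0.71 = 5113.14
V_total = 1591.8 + 5113.14 = 6704.94 mm^3


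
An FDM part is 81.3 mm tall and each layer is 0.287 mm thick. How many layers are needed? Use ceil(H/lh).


Layers = ceil(81.3/0.287) = 284


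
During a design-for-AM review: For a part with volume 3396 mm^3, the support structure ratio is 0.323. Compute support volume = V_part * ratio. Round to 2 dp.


V_support = 3396 * 0.323 = 1096.91 mm^3


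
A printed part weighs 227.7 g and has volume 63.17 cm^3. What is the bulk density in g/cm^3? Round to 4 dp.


rho = 227.7 / 63.17 = 3.6046 g/cm^3


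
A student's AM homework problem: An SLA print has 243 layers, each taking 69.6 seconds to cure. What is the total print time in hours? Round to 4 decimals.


t = 243 * 69.6 / 3600 = 4.698 hrs


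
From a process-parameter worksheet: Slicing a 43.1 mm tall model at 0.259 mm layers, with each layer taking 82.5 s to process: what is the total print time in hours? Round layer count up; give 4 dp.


Layers = ceil(43.1/0.259) = 167
t = 167 * 82.5 / 3600 = 3.8271 hrs


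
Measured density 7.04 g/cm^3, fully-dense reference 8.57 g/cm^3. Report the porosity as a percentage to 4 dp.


Porosity = (1-7.04/8.57)*100 = 17.853 %


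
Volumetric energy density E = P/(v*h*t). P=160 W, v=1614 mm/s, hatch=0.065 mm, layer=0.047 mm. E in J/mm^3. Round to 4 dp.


E = 160 / (1614*0.065*0.047) = 32.4493 J/mm^3


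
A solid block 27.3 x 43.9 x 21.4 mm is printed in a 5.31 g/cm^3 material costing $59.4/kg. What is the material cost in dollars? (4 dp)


V = 27.3 * 43.9 * 21.4 = 25647.258 mm^3 = 25.647258 cm^3
Mass = 25.647258 * 5.31 / 1000 = 0.13618694 kg
Cost = 0.13618694 * 59.4 = 8.0895 $


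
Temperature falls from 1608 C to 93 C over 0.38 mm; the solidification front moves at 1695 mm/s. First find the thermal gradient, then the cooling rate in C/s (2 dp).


G = (1608-93)/0.38 = 3986.84210526 C/mm
CR = 3986.84210526 * 1695 = 6757697.37 C/s


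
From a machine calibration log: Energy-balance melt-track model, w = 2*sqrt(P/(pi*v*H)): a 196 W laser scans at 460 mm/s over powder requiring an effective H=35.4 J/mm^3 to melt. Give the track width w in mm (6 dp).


w = 2*sqrt(196/(pi*460*35.4)) = 0.123795 mm
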